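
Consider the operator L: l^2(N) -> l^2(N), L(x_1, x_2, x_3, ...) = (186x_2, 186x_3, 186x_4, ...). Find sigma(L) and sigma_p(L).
sigma(L) = closed disk {z in C : |z| ≤ 186}; sigma_p(L) = open disk {z in C : |z| < 186}

Note L = 186·V where V is the unit left shift (V x)_k = x_{k+1}; so sigma(L) = 186·sigma(V) and ||L|| = 186||V||. ||L x||^2 = 34596sum_{k≥2} |x_k|^2 ≤ 34596||x||^2, with equality on {x : x_1 = 0}, so ||L|| = 186. For any lambda with |lambda| < 186, set r = lambda/186 (|r| < 1); the vector x = (1, r, r^2, ...) is in l^2 and satisfies L x = 186(r, r^2, ...) = lambda x, so lambda is an eigenvalue. On the boundary |lambda| = 186 the geometric series diverges, so no l^2 eigenvector exists, but these lambda lie in the approximate point spectrum. Hence sigma(L) is the closed disk of radius 186 and sigma_p(L) is the open disk.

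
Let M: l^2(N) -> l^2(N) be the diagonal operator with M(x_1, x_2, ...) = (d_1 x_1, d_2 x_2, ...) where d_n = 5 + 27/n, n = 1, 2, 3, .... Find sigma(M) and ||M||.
sigma(M) = {5 + 27/n : n ≥ 1} ∪ {5}; ||M|| = 32

A bounded diagonal operator on l^2 with diagonal entries d_n has spectrum equal to the closure of {d_n : n ≥ 1}: every d_n is an eigenvalue (with eigenvector e_n), so {d_n} ⊂ sigma(M); the spectrum is closed, so its closure is too; and for lambda not in the closure, (M - lambda I) has bounded inverse (the diagonal entries 1/(d_n - lambda) are bounded). For our sequence d_n = 5 + 27/n, n = 1, 2, 3, ...:
  - {d_n} = {5 + 27/n : n ≥ 1}; the only limit point is 5
  - closure = {5 + 27/n : n ≥ 1} ∪ {5}
For the norm: a diagonal operator has ||M|| = sup_n |d_n|. Here d_n = 5 + 27/n is positive and decreasing, so sup_n |d_n| = d_1 = 5 + 27 = 32. So ||M|| = 32.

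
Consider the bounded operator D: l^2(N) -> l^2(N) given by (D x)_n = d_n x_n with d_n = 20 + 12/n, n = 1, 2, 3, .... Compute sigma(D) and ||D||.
sigma(D) = {20 + 12/n : n ≥ 1} ∪ {20}; ||D|| = 32

A bounded diagonal operator on l^2 with diagonal entries d_n has spectrum equal to the closure of {d_n : n ≥ 1}: every d_n is an eigenvalue (with eigenvector e_n), so {d_n} ⊂ sigma(D); the spectrum is closed, so its closure is too; and for lambda not in the closure, (D - lambda I) has bounded inverse (the diagonal entries 1/(d_n - lambda) are bounded). For our sequence d_n = 20 + 12/n, n = 1, 2, 3, ...:
  - {d_n} = {20 + 12/n : n ≥ 1}; the only limit point is 20
  - closure = {20 + 12/n : n ≥ 1} ∪ {20}
For the norm: a diagonal operator has ||D|| = sup_n |d_n|. Here d_n = 20 + 12/n is positive and decreasing, so sup_n |d_n| = d_1 = 20 + 12 = 32. So ||D|| = 32.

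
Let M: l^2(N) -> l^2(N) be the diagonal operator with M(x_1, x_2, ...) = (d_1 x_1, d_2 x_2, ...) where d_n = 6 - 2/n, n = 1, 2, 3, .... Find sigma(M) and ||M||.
sigma(M) = {6 - 2/n : n ≥ 1} ∪ {6}; ||M|| = 6

A bounded diagonal operator on l^2 with diagonal entries d_n has spectrum equal to the closure of {d_n : n ≥ 1}: every d_n is an eigenvalue (with eigenvector e_n), so {d_n} ⊂ sigma(M); the spectrum is closed, so its closure is too; and for lambda not in the closure, (M - lambda I) has bounded inverse (the diagonal entries 1/(d_n - lambda) are bounded). For our sequence d_n = 6 - 2/n, n = 1, 2, 3, ...:
  - {d_n} = {6 - 2/n : n ≥ 1}; the only limit point is 6
  - closure = {6 - 2/n : n ≥ 1} ∪ {6}
For the norm: a diagonal operator has ||M|| = sup_n |d_n|. Here d_n = 6 - 2/n increases monotonically from d_1 = 4 toward 6, with all terms in [4, 6); so sup_n |d_n| = 6 (the supremum is the limit, not attained). So ||M|| = 6.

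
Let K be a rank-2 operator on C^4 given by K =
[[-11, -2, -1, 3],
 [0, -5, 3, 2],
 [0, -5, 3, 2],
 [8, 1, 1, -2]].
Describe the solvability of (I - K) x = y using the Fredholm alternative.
(I - K) is invertible (det(I - K) = 36 ≠ 0), so for every y in C^4 the equation (I - K) x = y has a unique solution.

K has rank 2 and factors as K = U V^T = u1 v1^T + u2 v2^T with u1 = (-3, -2, -2, 2), v1 = (3, 1, 0, -1), u2 = (-1, 3, 3, 1), v2 = (2, -1, 1, 0) (multiplying out reproduces the displayed K). The nonzero eigenvalues of U V^T coincide with those of the 2 x 2 matrix G = V^T U = [[v1·u1, v1·u2], [v2·u1, v2·u2]] = [[-13, -1], [-6, -2]], and by the Sylvester determinant identity det(I_4 - U V^T) = det(I_2 - V^T U) = det([[14, 1], [6, 3]]) = (14)(3) - (1)(6) = 36. (Direct check: I - K =
[[12, 2, 1, -3],
 [0, 6, -3, -2],
 [0, 5, -2, -2],
 [-8, -1, -1, 3]]
has determinant 36.) The finite-dimensional Fredholm alternative says: either (I - K) is invertible, or ker(I - K) ≠ {0} and then range(I - K) = ker((I - K)^*)^⊥, with dim ker(I - K) = dim ker((I - K)^*). Since det(I - K) ≠ 0, 1 is not an eigenvalue of K and ker(I - K) = {0}, so we are in the first case: for every y there is a unique x = (I - K)^(-1) y. (Explicitly, by the Woodbury identity, (I - U V^T)^(-1) = I + U (I_2 - G)^(-1) V^T.)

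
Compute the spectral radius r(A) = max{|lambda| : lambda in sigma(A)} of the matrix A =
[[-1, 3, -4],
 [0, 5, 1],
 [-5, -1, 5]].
r(A) ≈ 6.3295

The eigenvalues of A are the roots of its characteristic polynomial. With M = A (coefficients from the trace, the sum of principal 2x2 minors, and det A):
  p(λ) = det(λ I - M) = λ^3 - 9λ^2 - 4λ + 141.
No integer candidate from the rational root theorem (±divisors of 141) is a root, so the roots are irrational. The cubic discriminant is Δ = -32711 < 0, so there is one real root and a complex-conjugate pair. p(-4) = -51 and p(-3) = 45 have opposite signs, so a root lies in (-4, -3); Newton's method refines it to λ ≈ -3.5195. Dividing out (λ - (-3.5195)) leaves approximately λ^2 - 12.5195λ + 40.0625. For λ^2 - 12.5195λ + 40.0625 the discriminant is -3.5118. It is negative, so the remaining roots are the complex-conjugate pair λ ≈ 6.2598 ± 0.937i. Their product equals the constant term, so |λ|^2 ≈ 40.0625 and |λ| ≈ 6.3295.
Thus the eigenvalues (to 4 decimals) are -3.5195 (modulus 3.5195); 6.2598 ± 0.937i (modulus 6.3295). The spectral radius is the largest modulus: r(A) ≈ 6.3295. (Cross-check: r(A) ≤ ||A||_2 ≈ 7.8231; equality holds whenever A is normal, though it can also hold for some non-normal A.)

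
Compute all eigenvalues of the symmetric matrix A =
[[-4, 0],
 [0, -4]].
sigma(A) ≈ {-4} (-4 with multiplicity 2)

A is real symmetric, so its spectrum consists of real eigenvalues. Expanding the characteristic polynomial of the displayed matrix gives
  det(λ I - A) = p(λ) = λ^2 + (8)λ + (16).
Solving p(λ) = 0 yields eigenvalues ≈ -4, -4. (A is shown rounded to 4 decimals, so these recover the underlying integer eigenvalues to within that precision.)
Verification: the trace of A = -8 equals the sum of eigenvalues -8, and det(A) ≈ 16.0000 matches the eigenvalue product 16.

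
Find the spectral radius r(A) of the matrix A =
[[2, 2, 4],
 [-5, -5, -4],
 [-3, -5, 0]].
r(A) = 3

The eigenvalues of A are the roots of its characteristic polynomial. With M = A (coefficients from the trace, the sum of principal 2x2 minors, and det A):
  p(λ) = det(λ I - M) = λ^3 + 3λ^2 - 8λ - 24.
By the rational root theorem any rational root is an integer divisor of 24. Testing λ = -3: p(-3) = -27 + 27 + 24 - 24 = 0, so λ = -3 is a root. Dividing out (λ + 3) leaves p(λ) = (λ + 3)(λ^2 - 8). For λ^2 - 8 the discriminant is 32. It is nonnegative but not a perfect square, so the roots are real and irrational: λ = ± sqrt(32)/2 ≈ 2.8284, -2.8284.
Thus the eigenvalues (to 4 decimals) are 2.8284 (modulus 2.8284); -2.8284 (modulus 2.8284); -3 (modulus 3). The spectral radius is the largest modulus: r(A) = 3. (Cross-check: r(A) ≤ ||A||_2 ≈ 10.5143; equality holds whenever A is normal, though it can also hold for some non-normal A.)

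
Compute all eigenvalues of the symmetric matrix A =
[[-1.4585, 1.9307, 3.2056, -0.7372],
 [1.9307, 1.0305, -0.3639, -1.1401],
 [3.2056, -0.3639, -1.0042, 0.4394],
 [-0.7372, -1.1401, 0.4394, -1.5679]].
sigma(A) ≈ {-5, -2, 1, 3}

A is real symmetric, so its spectrum consists of real eigenvalues. Expanding the characteristic polynomial of the displayed matrix gives
  det(λ I - A) = p(λ) = λ^4 + (3)λ^3 + (-15)λ^2 + (-19.0011)λ + (30).
Solving p(λ) = 0 yields eigenvalues ≈ -5, -2, 1, 3. (A is shown rounded to 4 decimals, so these recover the underlying integer eigenvalues to within that precision.)
Verification: the trace of A = -3 equals the sum of eigenvalues -3, and det(A) ≈ 30.0001 matches the eigenvalue product 30.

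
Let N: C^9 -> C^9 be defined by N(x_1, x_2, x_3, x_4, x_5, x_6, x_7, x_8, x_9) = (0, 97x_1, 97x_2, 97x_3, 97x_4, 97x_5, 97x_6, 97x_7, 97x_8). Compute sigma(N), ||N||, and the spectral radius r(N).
sigma(N) = {0}; ||N|| = 97; r(N) = 0. (N is nilpotent with N^9 = 0.)

On C^9, N is a strictly lower-triangular matrix with 97 on the subdiagonal and zeros elsewhere, so its characteristic polynomial is lambda^9 and every eigenvalue is 0: sigma(N) = {0}. For the operator norm, N e_i = 97e_{i+1} for i = 1, ..., 8 and N e_9 = 0, so the singular values of N are 97 (with multiplicity 8) and 0; hence ||N|| = 97. The spectral radius r(N) = max|lambda| = 0. Note ||N|| > r(N) — characteristic of non-normal nilpotent operators. Indeed N^9 = 0.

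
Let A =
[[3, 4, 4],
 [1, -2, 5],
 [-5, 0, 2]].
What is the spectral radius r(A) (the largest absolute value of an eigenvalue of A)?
r(A) = sqrt(40) ≈ 6.3246

The eigenvalues of A are the roots of its characteristic polynomial. With M = A (coefficients from the trace, the sum of principal 2x2 minors, and det A):
  p(λ) = det(λ I - M) = λ^3 - 3λ^2 + 12λ + 160.
By the rational root theorem any rational root is an integer divisor of 160. Testing λ = -4: p(-4) = -64 - 48 - 48 + 160 = 0, so λ = -4 is a root. Dividing out (λ + 4) leaves p(λ) = (λ + 4)(λ^2 - 7λ + 40). For λ^2 - 7λ + 40 the discriminant is -111. It is negative, so the roots are the complex-conjugate pair λ = 7/2 ± (sqrt(111)/2) i ≈ 3.5 ± 5.2678i. For a conjugate pair the product of the roots equals the constant term, so |λ|^2 = 40 and |λ| = sqrt(40) ≈ 6.3246.
Thus the eigenvalues (to 4 decimals) are 3.5 ± 5.2678i (modulus 6.3246); -4 (modulus 4). The spectral radius is the largest modulus: r(A) = sqrt(40) ≈ 6.3246. (Cross-check: r(A) ≤ ||A||_2 ≈ 7.2023; equality holds whenever A is normal, though it can also hold for some non-normal A.)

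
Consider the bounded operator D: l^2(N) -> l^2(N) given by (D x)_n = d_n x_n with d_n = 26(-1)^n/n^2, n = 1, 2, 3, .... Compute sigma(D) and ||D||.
sigma(D) = {26(-1)^n/n^2 : n ≥ 1} ∪ {0}; ||D|| = 26

A bounded diagonal operator on l^2 with diagonal entries d_n has spectrum equal to the closure of {d_n : n ≥ 1}: every d_n is an eigenvalue (with eigenvector e_n), so {d_n} ⊂ sigma(D); the spectrum is closed, so its closure is too; and for lambda not in the closure, (D - lambda I) has bounded inverse (the diagonal entries 1/(d_n - lambda) are bounded). For our sequence d_n = 26(-1)^n/n^2, n = 1, 2, 3, ...:
  - {d_n} = {26(-1)^n/n^2 : n ≥ 1}; the only limit point is 0
  - closure = {26(-1)^n/n^2 : n ≥ 1} ∪ {0}
For the norm: a diagonal operator has ||D|| = sup_n |d_n|. Here |d_n| = 26/n^2 is decreasing, so sup_n |d_n| = |d_1| = 26. So ||D|| = 26.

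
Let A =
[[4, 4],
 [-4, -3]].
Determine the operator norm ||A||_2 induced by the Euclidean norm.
||A||_2 = sqrt((57 + sqrt(3185))/2) ≈ 7.5311 (= sqrt(largest eigenvalue of A^T A))

||A||_2 = sigma_max(A) = sqrt(lambda_max(A^T A)). Form the symmetric matrix M = A^T A =
[[32, 28],
 [28, 25]].
Its characteristic polynomial (trace, determinant of M give the coefficients) is
  p(λ) = det(λ I - M) = λ^2 - 57λ + 16.
For λ^2 - 57λ + 16 the discriminant is 3185. It is nonnegative but not a perfect square, so the roots are real and irrational: λ = (57 ± sqrt(3185))/2 ≈ 56.7179, 0.2821.
So the eigenvalues of A^T A are ≈ 0.2821, 56.7179 (all ≥ 0, as they must be for A^T A). The largest is λ_max = (57 + sqrt(3185))/2 ≈ 56.7179, hence ||A||_2 = sqrt(λ_max) = sqrt((57 + sqrt(3185))/2) ≈ 7.5311.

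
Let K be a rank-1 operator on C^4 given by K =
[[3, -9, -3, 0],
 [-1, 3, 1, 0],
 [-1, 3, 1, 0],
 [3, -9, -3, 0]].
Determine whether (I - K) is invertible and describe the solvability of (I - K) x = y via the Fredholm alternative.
(I - K) is invertible (det(I - K) = -6 ≠ 0), so for every y in C^4 the equation (I - K) x = y has a unique solution.

K has rank 1, so it is an outer product K = u v^T: every row of K is a multiple of one row vector. Reading off the entries, u = (-3, 1, 1, -3) and v = (-1, 3, 1, 0) (row i of K equals u_i·v^T). A rank-one matrix u v^T satisfies K u = u (v·u) and kills the (3)-dimensional subspace v^⊥, so its characteristic polynomial is lambda^3 (lambda - v·u) with v·u = tr K = 7. Hence the eigenvalues of I - K are 1 (multiplicity 3) and 1 - (7) = -6, so det(I - K) = -6. (Direct check: I - K =
[[-2, 9, 3, 0],
 [1, -2, -1, 0],
 [1, -3, 0, 0],
 [-3, 9, 3, 1]]
has determinant -6.) The finite-dimensional Fredholm alternative says: either (I - K) is invertible, or ker(I - K) ≠ {0} and then range(I - K) = ker((I - K)^*)^⊥, with dim ker(I - K) = dim ker((I - K)^*). Since det(I - K) ≠ 0, 1 is not an eigenvalue of K and ker(I - K) = {0}, so we are in the first case: for every y there is a unique x = (I - K)^(-1) y. Explicitly, by the Sherman–Morrison formula, (I - u v^T)^(-1) = I + u v^T/(1 - v·u), i.e. (I - K)^(-1) = I + K/(-6).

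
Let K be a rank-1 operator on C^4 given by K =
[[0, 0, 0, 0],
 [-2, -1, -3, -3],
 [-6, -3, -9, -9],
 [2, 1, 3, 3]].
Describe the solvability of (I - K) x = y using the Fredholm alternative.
(I - K) is invertible (det(I - K) = 8 ≠ 0), so for every y in C^4 the equation (I - K) x = y has a unique solution.

K has rank 1, so it is an outer product K = u v^T: every row of K is a multiple of one row vector. Reading off the entries, u = (0, 1, 3, -1) and v = (-2, -1, -3, -3) (row i of K equals u_i·v^T). A rank-one matrix u v^T satisfies K u = u (v·u) and kills the (3)-dimensional subspace v^⊥, so its characteristic polynomial is lambda^3 (lambda - v·u) with v·u = tr K = -7. Hence the eigenvalues of I - K are 1 (multiplicity 3) and 1 - (-7) = 8, so det(I - K) = 8. (Direct check: I - K =
[[1, 0, 0, 0],
 [2, 2, 3, 3],
 [6, 3, 10, 9],
 [-2, -1, -3, -2]]
has determinant 8.) The finite-dimensional Fredholm alternative says: either (I - K) is invertible, or ker(I - K) ≠ {0} and then range(I - K) = ker((I - K)^*)^⊥, with dim ker(I - K) = dim ker((I - K)^*). Since det(I - K) ≠ 0, 1 is not an eigenvalue of K and ker(I - K) = {0}, so we are in the first case: for every y there is a unique x = (I - K)^(-1) y. Explicitly, by the Sherman–Morrison formula, (I - u v^T)^(-1) = I + u v^T/(1 - v·u), i.e. (I - K)^(-1) = I + K/(8).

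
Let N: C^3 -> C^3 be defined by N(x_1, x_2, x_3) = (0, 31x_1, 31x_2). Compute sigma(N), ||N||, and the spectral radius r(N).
sigma(N) = {0}; ||N|| = 31; r(N) = 0. (N is nilpotent with N^3 = 0.)

On C^3, N is a strictly lower-triangular matrix with 31 on the subdiagonal and zeros elsewhere, so its characteristic polynomial is lambda^3 and every eigenvalue is 0: sigma(N) = {0}. For the operator norm, N e_i = 31e_{i+1} for i = 1, ..., 2 and N e_3 = 0, so the singular values of N are 31 (with multiplicity 2) and 0; hence ||N|| = 31. The spectral radius r(N) = max|lambda| = 0. Note ||N|| > r(N) — characteristic of non-normal nilpotent operators. Indeed N^3 = 0.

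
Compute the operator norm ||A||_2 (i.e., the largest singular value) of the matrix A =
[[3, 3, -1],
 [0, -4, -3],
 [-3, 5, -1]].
||A||_2 ≈ 7.1743 (= sqrt(largest eigenvalue of A^T A))

||A||_2 = sigma_max(A) = sqrt(lambda_max(A^T A)). Form the symmetric matrix M = A^T A =
[[18, -6, 0],
 [-6, 50, 4],
 [0, 4, 11]].
Its characteristic polynomial (trace, sum of principal 2x2 minors, determinant of M give the coefficients) is
  p(λ) = det(λ I - M) = λ^3 - 79λ^2 + 1596λ - 9216.
No integer candidate from the rational root theorem (±divisors of 9216) is a root, so the roots are irrational. The cubic discriminant is Δ = 82945296 > 0, so there are three distinct real roots. p(10) = -156 and p(11) = 112 have opposite signs, so a root lies in (10, 11); Newton's method refines it to λ ≈ 10.5381. p(16) = 192 and p(17) = -2 have opposite signs, so a root lies in (16, 17); Newton's method refines it to λ ≈ 16.991. p(51) = -648 and p(52) = 768 have opposite signs, so a root lies in (51, 52); Newton's method refines it to λ ≈ 51.4709. Check (Vieta): the three roots sum to 79, matching tr M = 79.
So the eigenvalues of A^T A are ≈ 10.5381, 16.991, 51.4709 (all ≥ 0, as they must be for A^T A). The largest is λ_max ≈ 51.4709, hence ||A||_2 = sqrt(λ_max) ≈ 7.1743.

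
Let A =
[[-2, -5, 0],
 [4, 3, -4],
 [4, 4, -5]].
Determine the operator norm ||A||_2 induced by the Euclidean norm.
||A||_2 ≈ 10.6416 (= sqrt(largest eigenvalue of A^T A))

||A||_2 = sigma_max(A) = sqrt(lambda_max(A^T A)). Form the symmetric matrix M = A^T A =
[[36, 38, -36],
 [38, 50, -32],
 [-36, -32, 41]].
Its characteristic polynomial (trace, sum of principal 2x2 minors, determinant of M give the coefficients) is
  p(λ) = det(λ I - M) = λ^3 - 127λ^2 + 1562λ - 484.
No integer candidate from the rational root theorem (±divisors of 484) is a root, so the roots are irrational. The cubic discriminant is Δ = 21864338452 > 0, so there are three distinct real roots. p(0) = -484 and p(1) = 952 have opposite signs, so a root lies in (0, 1); Newton's method refines it to λ ≈ 0.3181. p(13) = 556 and p(14) = -764 have opposite signs, so a root lies in (13, 14); Newton's method refines it to λ ≈ 13.4373. p(113) = -2744 and p(114) = 8636 have opposite signs, so a root lies in (113, 114); Newton's method refines it to λ ≈ 113.2446. Check (Vieta): the three roots sum to 127, matching tr M = 127.
So the eigenvalues of A^T A are ≈ 0.3181, 13.4373, 113.2446 (all ≥ 0, as they must be for A^T A). The largest is λ_max ≈ 113.2446, hence ||A||_2 = sqrt(λ_max) ≈ 10.6416.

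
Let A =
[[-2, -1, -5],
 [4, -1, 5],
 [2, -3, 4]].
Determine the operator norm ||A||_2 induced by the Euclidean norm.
||A||_2 ≈ 9.5398 (= sqrt(largest eigenvalue of A^T A))

||A||_2 = sigma_max(A) = sqrt(lambda_max(A^T A)). Form the symmetric matrix M = A^T A =
[[24, -8, 38],
 [-8, 11, -12],
 [38, -12, 66]].
Its characteristic polynomial (trace, sum of principal 2x2 minors, determinant of M give the coefficients) is
  p(λ) = det(λ I - M) = λ^3 - 101λ^2 + 922λ - 1156.
No integer candidate from the rational root theorem (±divisors of 1156) is a root, so the roots are irrational. The cubic discriminant is Δ = 2674086772 > 0, so there are three distinct real roots. p(1) = -334 and p(2) = 292 have opposite signs, so a root lies in (1, 2); Newton's method refines it to λ ≈ 1.495. p(8) = 268 and p(9) = -310 have opposite signs, so a root lies in (8, 9); Newton's method refines it to λ ≈ 8.4963. p(91) = -64 and p(92) = 7492 have opposite signs, so a root lies in (91, 92); Newton's method refines it to λ ≈ 91.0087. Check (Vieta): the three roots sum to 101, matching tr M = 101.
So the eigenvalues of A^T A are ≈ 1.495, 8.4963, 91.0087 (all ≥ 0, as they must be for A^T A). The largest is λ_max ≈ 91.0087, hence ||A||_2 = sqrt(λ_max) ≈ 9.5398.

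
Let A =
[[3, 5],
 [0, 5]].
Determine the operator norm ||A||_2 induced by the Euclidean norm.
||A||_2 = sqrt((59 + sqrt(2581))/2) ≈ 7.4096 (= sqrt(largest eigenvalue of A^T A))

||A||_2 = sigma_max(A) = sqrt(lambda_max(A^T A)). Form the symmetric matrix M = A^T A =
[[9, 15],
 [15, 50]].
Its characteristic polynomial (trace, determinant of M give the coefficients) is
  p(λ) = det(λ I - M) = λ^2 - 59λ + 225.
For λ^2 - 59λ + 225 the discriminant is 2581. It is nonnegative but not a perfect square, so the roots are real and irrational: λ = (59 ± sqrt(2581))/2 ≈ 54.9018, 4.0982.
So the eigenvalues of A^T A are ≈ 4.0982, 54.9018 (all ≥ 0, as they must be for A^T A). The largest is λ_max = (59 + sqrt(2581))/2 ≈ 54.9018, hence ||A||_2 = sqrt(λ_max) = sqrt((59 + sqrt(2581))/2) ≈ 7.4096.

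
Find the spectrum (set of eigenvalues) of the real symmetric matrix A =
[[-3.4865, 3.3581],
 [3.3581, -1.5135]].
sigma(A) ≈ {-6, 1}

A is real symmetric, so its spectrum consists of real eigenvalues. Expanding the characteristic polynomial of the displayed matrix gives
  det(λ I - A) = p(λ) = λ^2 + (5)λ + (-6).
Solving p(λ) = 0 yields eigenvalues ≈ -6, 1. (A is shown rounded to 4 decimals, so these recover the underlying integer eigenvalues to within that precision.)
Verification: the trace of A = -5 equals the sum of eigenvalues -5, and det(A) ≈ -6.0000 matches the eigenvalue product -6.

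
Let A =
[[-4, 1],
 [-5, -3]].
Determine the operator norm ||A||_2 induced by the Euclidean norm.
||A||_2 = sqrt((51 + sqrt(1445))/2) ≈ 6.6713 (= sqrt(largest eigenvalue of A^T A))

||A||_2 = sigma_max(A) = sqrt(lambda_max(A^T A)). Form the symmetric matrix M = A^T A =
[[41, 11],
 [11, 10]].
Its characteristic polynomial (trace, determinant of M give the coefficients) is
  p(λ) = det(λ I - M) = λ^2 - 51λ + 289.
For λ^2 - 51λ + 289 the discriminant is 1445. It is nonnegative but not a perfect square, so the roots are real and irrational: λ = (51 ± sqrt(1445))/2 ≈ 44.5066, 6.4934.
So the eigenvalues of A^T A are ≈ 6.4934, 44.5066 (all ≥ 0, as they must be for A^T A). The largest is λ_max = (51 + sqrt(1445))/2 ≈ 44.5066, hence ||A||_2 = sqrt(λ_max) = sqrt((51 + sqrt(1445))/2) ≈ 6.6713.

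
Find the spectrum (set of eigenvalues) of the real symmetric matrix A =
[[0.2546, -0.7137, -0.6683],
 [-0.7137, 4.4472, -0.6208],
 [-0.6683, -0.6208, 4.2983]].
sigma(A) ≈ {0, 4, 5}

A is real symmetric, so its spectrum consists of real eigenvalues. Expanding the characteristic polynomial of the displayed matrix gives
  det(λ I - A) = p(λ) = λ^3 + (-9)λ^2 + (20)λ + (0).
Solving p(λ) = 0 yields eigenvalues ≈ 0, 4, 5. (A is shown rounded to 4 decimals, so these recover the underlying integer eigenvalues to within that precision.)
Verification: the trace of A = 9 equals the sum of eigenvalues 9, and det(A) ≈ 0.0008 matches the eigenvalue product 0.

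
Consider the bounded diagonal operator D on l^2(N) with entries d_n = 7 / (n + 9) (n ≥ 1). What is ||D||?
||D|| = 7/10 (attained at n = 1)

For D diagonal, ||D|| = sup_n |d_n| = sup_n 7/(n + 9). This is positive and strictly decreasing in n, so the supremum is attained at n = 1: d_1 = 7/(1 + 9) = 7/10. Hence ||D|| = 7/10.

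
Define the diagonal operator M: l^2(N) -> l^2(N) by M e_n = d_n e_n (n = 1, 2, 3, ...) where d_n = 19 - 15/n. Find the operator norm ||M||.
||M|| = 19

For a diagonal operator on l^2 with entries d_n, ||M|| = sup_n |d_n|. Here d_1 = 4, d_2 = 23/2, ..., and d_n = 19 - 15/n increases monotonically toward 19. All terms lie in [4, 19), so |d_n| = d_n and the supremum is the limit 19, which is not attained by any individual d_n. Hence ||M|| = 19.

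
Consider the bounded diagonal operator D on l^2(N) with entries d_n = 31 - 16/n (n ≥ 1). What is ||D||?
||D|| = 31

For a diagonal operator on l^2 with entries d_n, ||D|| = sup_n |d_n|. Here d_1 = 15, d_2 = 23, ..., and d_n = 31 - 16/n increases monotonically toward 31. All terms lie in [15, 31), so |d_n| = d_n and the supremum is the limit 31, which is not attained by any individual d_n. Hence ||D|| = 31.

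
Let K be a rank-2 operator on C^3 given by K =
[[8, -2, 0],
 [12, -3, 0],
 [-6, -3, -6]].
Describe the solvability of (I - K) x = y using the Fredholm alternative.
(I - K) is invertible (det(I - K) = -28 ≠ 0), so for every y in C^3 the equation (I - K) x = y has a unique solution.

K has rank 2 and factors as K = U V^T = u1 v1^T + u2 v2^T with u1 = (2, 3, -3), v1 = (2, 1, 2), u2 = (-2, -3, 0), v2 = (-2, 2, 2) (multiplying out reproduces the displayed K). The nonzero eigenvalues of U V^T coincide with those of the 2 x 2 matrix G = V^T U = [[v1·u1, v1·u2], [v2·u1, v2·u2]] = [[1, -7], [-4, -2]], and by the Sylvester determinant identity det(I_3 - U V^T) = det(I_2 - V^T U) = det([[0, 7], [4, 3]]) = (0)(3) - (7)(4) = -28. (Direct check: I - K =
[[-7, 2, 0],
 [-12, 4, 0],
 [6, 3, 7]]
has determinant -28.) The finite-dimensional Fredholm alternative says: either (I - K) is invertible, or ker(I - K) ≠ {0} and then range(I - K) = ker((I - K)^*)^⊥, with dim ker(I - K) = dim ker((I - K)^*). Since det(I - K) ≠ 0, 1 is not an eigenvalue of K and ker(I - K) = {0}, so we are in the first case: for every y there is a unique x = (I - K)^(-1) y. (Explicitly, by the Woodbury identity, (I - U V^T)^(-1) = I + U (I_2 - G)^(-1) V^T.)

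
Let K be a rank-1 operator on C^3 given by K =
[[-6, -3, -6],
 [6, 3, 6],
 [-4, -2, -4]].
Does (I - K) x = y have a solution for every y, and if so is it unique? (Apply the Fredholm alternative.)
(I - K) is invertible (det(I - K) = 8 ≠ 0), so for every y in C^3 the equation (I - K) x = y has a unique solution.

K has rank 1, so it is an outer product K = u v^T: every row of K is a multiple of one row vector. Reading off the entries, u = (3, -3, 2) and v = (-2, -1, -2) (row i of K equals u_i·v^T). A rank-one matrix u v^T satisfies K u = u (v·u) and kills the (2)-dimensional subspace v^⊥, so its characteristic polynomial is lambda^2 (lambda - v·u) with v·u = tr K = -7. Hence the eigenvalues of I - K are 1 (multiplicity 2) and 1 - (-7) = 8, so det(I - K) = 8. (Direct check: I - K =
[[7, 3, 6],
 [-6, -2, -6],
 [4, 2, 5]]
has determinant 8.) The finite-dimensional Fredholm alternative says: either (I - K) is invertible, or ker(I - K) ≠ {0} and then range(I - K) = ker((I - K)^*)^⊥, with dim ker(I - K) = dim ker((I - K)^*). Since det(I - K) ≠ 0, 1 is not an eigenvalue of K and ker(I - K) = {0}, so we are in the first case: for every y there is a unique x = (I - K)^(-1) y. Explicitly, by the Sherman–Morrison formula, (I - u v^T)^(-1) = I + u v^T/(1 - v·u), i.e. (I - K)^(-1) = I + K/(8).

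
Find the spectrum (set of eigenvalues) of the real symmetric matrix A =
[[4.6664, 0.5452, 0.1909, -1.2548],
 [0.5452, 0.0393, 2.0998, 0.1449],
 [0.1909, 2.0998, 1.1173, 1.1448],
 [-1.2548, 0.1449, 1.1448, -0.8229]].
sigma(A) ≈ {-2, -1, 3, 5}

A is real symmetric, so its spectrum consists of real eigenvalues. Expanding the characteristic polynomial of the displayed matrix gives
  det(λ I - A) = p(λ) = λ^4 + (-5)λ^3 + (-7)λ^2 + (29)λ + (29.9989).
Solving p(λ) = 0 yields eigenvalues ≈ -2, -1, 3, 5. (A is shown rounded to 4 decimals, so these recover the underlying integer eigenvalues to within that precision.)
Verification: the trace of A = 5 equals the sum of eigenvalues 5, and det(A) ≈ 29.9989 matches the eigenvalue product 30.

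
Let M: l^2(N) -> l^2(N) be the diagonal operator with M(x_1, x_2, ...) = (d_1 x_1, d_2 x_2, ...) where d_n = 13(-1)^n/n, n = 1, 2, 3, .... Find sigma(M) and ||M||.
sigma(M) = {13(-1)^n/n : n ≥ 1} ∪ {0}; ||M|| = 13

A bounded diagonal operator on l^2 with diagonal entries d_n has spectrum equal to the closure of {d_n : n ≥ 1}: every d_n is an eigenvalue (with eigenvector e_n), so {d_n} ⊂ sigma(M); the spectrum is closed, so its closure is too; and for lambda not in the closure, (M - lambda I) has bounded inverse (the diagonal entries 1/(d_n - lambda) are bounded). For our sequence d_n = 13(-1)^n/n, n = 1, 2, 3, ...:
  - {d_n} = {13(-1)^n/n : n ≥ 1}; the only limit point is 0
  - closure = {13(-1)^n/n : n ≥ 1} ∪ {0}
For the norm: a diagonal operator has ||M|| = sup_n |d_n|. Here |d_n| = 13/n is decreasing, so sup_n |d_n| = |d_1| = 13. So ||M|| = 13.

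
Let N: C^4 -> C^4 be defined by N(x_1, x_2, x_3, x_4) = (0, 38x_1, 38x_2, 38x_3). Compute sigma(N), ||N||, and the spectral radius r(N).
sigma(N) = {0}; ||N|| = 38; r(N) = 0. (N is nilpotent with N^4 = 0.)

On C^4, N is a strictly lower-triangular matrix with 38 on the subdiagonal and zeros elsewhere, so its characteristic polynomial is lambda^4 and every eigenvalue is 0: sigma(N) = {0}. For the operator norm, N e_i = 38e_{i+1} for i = 1, ..., 3 and N e_4 = 0, so the singular values of N are 38 (with multiplicity 3) and 0; hence ||N|| = 38. The spectral radius r(N) = max|lambda| = 0. Note ||N|| > r(N) — characteristic of non-normal nilpotent operators. Indeed N^4 = 0.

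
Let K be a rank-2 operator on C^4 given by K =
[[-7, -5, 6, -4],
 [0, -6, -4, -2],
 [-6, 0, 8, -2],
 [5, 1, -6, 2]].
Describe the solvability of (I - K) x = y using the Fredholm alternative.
(I - K) is invertible (det(I - K) = -22 ≠ 0), so for every y in C^4 the equation (I - K) x = y has a unique solution.

K has rank 2 and factors as K = U V^T = u1 v1^T + u2 v2^T with u1 = (-2, -1, -1, 1), v1 = (3, 3, -2, 2), u2 = (1, -3, 3, -2), v2 = (-1, 1, 2, 0) (multiplying out reproduces the displayed K). The nonzero eigenvalues of U V^T coincide with those of the 2 x 2 matrix G = V^T U = [[v1·u1, v1·u2], [v2·u1, v2·u2]] = [[-5, -16], [-1, 2]], and by the Sylvester determinant identity det(I_4 - U V^T) = det(I_2 - V^T U) = det([[6, 16], [1, -1]]) = (6)(-1) - (16)(1) = -22. (Direct check: I - K =
[[8, 5, -6, 4],
 [0, 7, 4, 2],
 [6, 0, -7, 2],
 [-5, -1, 6, -1]]
has determinant -22.) The finite-dimensional Fredholm alternative says: either (I - K) is invertible, or ker(I - K) ≠ {0} and then range(I - K) = ker((I - K)^*)^⊥, with dim ker(I - K) = dim ker((I - K)^*). Since det(I - K) ≠ 0, 1 is not an eigenvalue of K and ker(I - K) = {0}, so we are in the first case: for every y there is a unique x = (I - K)^(-1) y. (Explicitly, by the Woodbury identity, (I - U V^T)^(-1) = I + U (I_2 - G)^(-1) V^T.)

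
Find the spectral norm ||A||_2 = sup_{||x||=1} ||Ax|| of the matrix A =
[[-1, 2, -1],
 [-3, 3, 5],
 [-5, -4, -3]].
||A||_2 ≈ 7.6883 (= sqrt(largest eigenvalue of A^T A))

||A||_2 = sigma_max(A) = sqrt(lambda_max(A^T A)). Form the symmetric matrix M = A^T A =
[[35, 9, 1],
 [9, 29, 25],
 [1, 25, 35]].
Its characteristic polynomial (trace, sum of principal 2x2 minors, determinant of M give the coefficients) is
  p(λ) = det(λ I - M) = λ^3 - 99λ^2 + 2548λ - 11236.
No integer candidate from the rational root theorem (±divisors of 11236) is a root, so the roots are irrational. The cubic discriminant is Δ = 1461165584 > 0, so there are three distinct real roots. p(5) = -846 and p(6) = 704 have opposite signs, so a root lies in (5, 6); Newton's method refines it to λ ≈ 5.5326. p(34) = 256 and p(35) = -456 have opposite signs, so a root lies in (34, 35); Newton's method refines it to λ ≈ 34.3581. p(59) = -144 and p(60) = 1244 have opposite signs, so a root lies in (59, 60); Newton's method refines it to λ ≈ 59.1093. Check (Vieta): the three roots sum to 99, matching tr M = 99.
So the eigenvalues of A^T A are ≈ 5.5326, 34.3581, 59.1093 (all ≥ 0, as they must be for A^T A). The largest is λ_max ≈ 59.1093, hence ||A||_2 = sqrt(λ_max) ≈ 7.6883.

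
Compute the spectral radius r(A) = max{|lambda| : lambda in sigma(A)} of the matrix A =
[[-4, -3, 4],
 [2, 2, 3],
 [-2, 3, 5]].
r(A) ≈ 6.7607

The eigenvalues of A are the roots of its characteristic polynomial. With M = A (coefficients from the trace, the sum of principal 2x2 minors, and det A):
  p(λ) = det(λ I - M) = λ^3 - 3λ^2 - 13λ - 84.
No integer candidate from the rational root theorem (±divisors of 84) is a root, so the roots are irrational. The cubic discriminant is Δ = -248243 < 0, so there is one real root and a complex-conjugate pair. p(6) = -54 and p(7) = 21 have opposite signs, so a root lies in (6, 7); Newton's method refines it to λ ≈ 6.7607. Dividing out (λ - (6.7607)) leaves approximately λ^2 + 3.7607λ + 12.4248. For λ^2 + 3.7607λ + 12.4248 the discriminant is -35.5564. It is negative, so the remaining roots are the complex-conjugate pair λ ≈ -1.8803 ± 2.9815i. Their product equals the constant term, so |λ|^2 ≈ 12.4248 and |λ| ≈ 3.5249.
Thus the eigenvalues (to 4 decimals) are 6.7607 (modulus 6.7607); -1.8803 ± 2.9815i (modulus 3.5249). The spectral radius is the largest modulus: r(A) ≈ 6.7607. (Cross-check: r(A) ≤ ||A||_2 ≈ 7.8186; equality holds whenever A is normal, though it can also hold for some non-normal A.)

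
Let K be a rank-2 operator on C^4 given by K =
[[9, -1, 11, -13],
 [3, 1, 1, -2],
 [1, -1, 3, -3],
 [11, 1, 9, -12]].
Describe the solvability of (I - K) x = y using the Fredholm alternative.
(I - K) is invertible (det(I - K) = 48 ≠ 0), so for every y in C^4 the equation (I - K) x = y has a unique solution.

K has rank 2 and factors as K = U V^T = u1 v1^T + u2 v2^T with u1 = (3, 0, 1, 2), v1 = (1, -1, 3, -3), u2 = (2, 1, 0, 3), v2 = (3, 1, 1, -2) (multiplying out reproduces the displayed K). The nonzero eigenvalues of U V^T coincide with those of the 2 x 2 matrix G = V^T U = [[v1·u1, v1·u2], [v2·u1, v2·u2]] = [[0, -8], [6, 1]], and by the Sylvester determinant identity det(I_4 - U V^T) = det(I_2 - V^T U) = det([[1, 8], [-6, 0]]) = (1)(0) - (8)(-6) = 48. (Direct check: I - K =
[[-8, 1, -11, 13],
 [-3, 0, -1, 2],
 [-1, 1, -2, 3],
 [-11, -1, -9, 13]]
has determinant 48.) The finite-dimensional Fredholm alternative says: either (I - K) is invertible, or ker(I - K) ≠ {0} and then range(I - K) = ker((I - K)^*)^⊥, with dim ker(I - K) = dim ker((I - K)^*). Since det(I - K) ≠ 0, 1 is not an eigenvalue of K and ker(I - K) = {0}, so we are in the first case: for every y there is a unique x = (I - K)^(-1) y. (Explicitly, by the Woodbury identity, (I - U V^T)^(-1) = I + U (I_2 - G)^(-1) V^T.)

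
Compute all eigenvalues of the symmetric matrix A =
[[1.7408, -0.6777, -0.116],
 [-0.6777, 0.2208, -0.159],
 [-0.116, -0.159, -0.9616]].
sigma(A) ≈ {-1, 0, 2}

A is real symmetric, so its spectrum consists of real eigenvalues. Expanding the characteristic polynomial of the displayed matrix gives
  det(λ I - A) = p(λ) = λ^3 + (-1)λ^2 + (-2)λ + (0).
Solving p(λ) = 0 yields eigenvalues ≈ -1, 0, 2. (A is shown rounded to 4 decimals, so these recover the underlying integer eigenvalues to within that precision.)
Verification: the trace of A = 1 equals the sum of eigenvalues 1, and det(A) ≈ 0.0001 matches the eigenvalue product 0.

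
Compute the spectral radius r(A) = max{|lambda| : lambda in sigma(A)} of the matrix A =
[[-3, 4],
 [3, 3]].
r(A) = sqrt(84)/2 ≈ 4.5826

The eigenvalues of A are the roots of its characteristic polynomial. With M = A (coefficients from the trace and determinant):
  p(λ) = det(λ I - M) = λ^2 - 21.
For λ^2 - 21 the discriminant is 84. It is nonnegative but not a perfect square, so the roots are real and irrational: λ = ± sqrt(84)/2 ≈ 4.5826, -4.5826.
Thus the eigenvalues (to 4 decimals) are 4.5826 (modulus 4.5826); -4.5826 (modulus 4.5826). The spectral radius is the largest modulus: r(A) = sqrt(84)/2 ≈ 4.5826. (Cross-check: r(A) ≤ ||A||_2 ≈ 5.1098; equality holds whenever A is normal, though it can also hold for some non-normal A.)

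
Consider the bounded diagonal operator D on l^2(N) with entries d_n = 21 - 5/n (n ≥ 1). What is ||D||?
||D|| = 21

For a diagonal operator on l^2 with entries d_n, ||D|| = sup_n |d_n|. Here d_1 = 16, d_2 = 37/2, ..., and d_n = 21 - 5/n increases monotonically toward 21. All terms lie in [16, 21), so |d_n| = d_n and the supremum is the limit 21, which is not attained by any individual d_n. Hence ||D|| = 21.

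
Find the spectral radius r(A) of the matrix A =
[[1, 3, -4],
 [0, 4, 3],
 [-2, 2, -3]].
r(A) = (2 + sqrt(72))/2 ≈ 5.2426

The eigenvalues of A are the roots of its characteristic polynomial. With M = A (coefficients from the trace, the sum of principal 2x2 minors, and det A):
  p(λ) = det(λ I - M) = λ^3 - 2λ^2 - 25λ + 68.
By the rational root theorem any rational root is an integer divisor of 68. Testing λ = 4: p(4) = 64 - 32 - 100 + 68 = 0, so λ = 4 is a root. Dividing out (λ - 4) leaves p(λ) = (λ - 4)(λ^2 + 2λ - 17). For λ^2 + 2λ - 17 the discriminant is 72. It is nonnegative but not a perfect square, so the roots are real and irrational: λ = (-2 ± sqrt(72))/2 ≈ 3.2426, -5.2426.
Thus the eigenvalues (to 4 decimals) are 3.2426 (modulus 3.2426); -5.2426 (modulus 5.2426); 4 (modulus 4). The spectral radius is the largest modulus: r(A) = (2 + sqrt(72))/2 ≈ 5.2426. (Cross-check: r(A) ≤ ||A||_2 ≈ 6.1765; equality holds whenever A is normal, though it can also hold for some non-normal A.)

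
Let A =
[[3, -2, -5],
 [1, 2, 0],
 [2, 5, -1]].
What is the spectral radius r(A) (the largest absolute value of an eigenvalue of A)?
r(A) ≈ 4.0885

The eigenvalues of A are the roots of its characteristic polynomial. With M = A (coefficients from the trace, the sum of principal 2x2 minors, and det A):
  p(λ) = det(λ I - M) = λ^3 - 4λ^2 + 13λ + 13.
No integer candidate from the rational root theorem (±divisors of 13) is a root, so the roots are irrational. The cubic discriminant is Δ = -19487 < 0, so there is one real root and a complex-conjugate pair. p(-1) = -5 and p(0) = 13 have opposite signs, so a root lies in (-1, 0); Newton's method refines it to λ ≈ -0.7777. Dividing out (λ - (-0.7777)) leaves approximately λ^2 - 4.7777λ + 16.7157. For λ^2 - 4.7777λ + 16.7157 the discriminant is -44.0362. It is negative, so the remaining roots are the complex-conjugate pair λ ≈ 2.3889 ± 3.318i. Their product equals the constant term, so |λ|^2 ≈ 16.7157 and |λ| ≈ 4.0885.
Thus the eigenvalues (to 4 decimals) are -0.7777 (modulus 0.7777); 2.3889 ± 3.318i (modulus 4.0885). The spectral radius is the largest modulus: r(A) ≈ 4.0885. (Cross-check: r(A) ≤ ||A||_2 ≈ 6.1756; equality holds whenever A is normal, though it can also hold for some non-normal A.)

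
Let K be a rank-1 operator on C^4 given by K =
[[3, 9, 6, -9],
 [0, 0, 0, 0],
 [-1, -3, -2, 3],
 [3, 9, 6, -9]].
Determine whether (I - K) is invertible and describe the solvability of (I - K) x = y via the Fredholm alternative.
(I - K) is invertible (det(I - K) = 9 ≠ 0), so for every y in C^4 the equation (I - K) x = y has a unique solution.

K has rank 1, so it is an outer product K = u v^T: every row of K is a multiple of one row vector. Reading off the entries, u = (3, 0, -1, 3) and v = (1, 3, 2, -3) (row i of K equals u_i·v^T). A rank-one matrix u v^T satisfies K u = u (v·u) and kills the (3)-dimensional subspace v^⊥, so its characteristic polynomial is lambda^3 (lambda - v·u) with v·u = tr K = -8. Hence the eigenvalues of I - K are 1 (multiplicity 3) and 1 - (-8) = 9, so det(I - K) = 9. (Direct check: I - K =
[[-2, -9, -6, 9],
 [0, 1, 0, 0],
 [1, 3, 3, -3],
 [-3, -9, -6, 10]]
has determinant 9.) The finite-dimensional Fredholm alternative says: either (I - K) is invertible, or ker(I - K) ≠ {0} and then range(I - K) = ker((I - K)^*)^⊥, with dim ker(I - K) = dim ker((I - K)^*). Since det(I - K) ≠ 0, 1 is not an eigenvalue of K and ker(I - K) = {0}, so we are in the first case: for every y there is a unique x = (I - K)^(-1) y. Explicitly, by the Sherman–Morrison formula, (I - u v^T)^(-1) = I + u v^T/(1 - v·u), i.e. (I - K)^(-1) = I + K/(9).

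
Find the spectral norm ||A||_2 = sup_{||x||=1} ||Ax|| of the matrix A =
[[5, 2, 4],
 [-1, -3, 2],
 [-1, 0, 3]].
||A||_2 ≈ 6.8142 (= sqrt(largest eigenvalue of A^T A))

||A||_2 = sigma_max(A) = sqrt(lambda_max(A^T A)). Form the symmetric matrix M = A^T A =
[[27, 13, 15],
 [13, 13, 2],
 [15, 2, 29]].
Its characteristic polynomial (trace, sum of principal 2x2 minors, determinant of M give the coefficients) is
  p(λ) = det(λ I - M) = λ^3 - 69λ^2 + 1113λ - 3025.
No integer candidate from the rational root theorem (±divisors of 3025) is a root, so the roots are irrational. The cubic discriminant is Δ = 342350496 > 0, so there are three distinct real roots. p(3) = -280 and p(4) = 387 have opposite signs, so a root lies in (3, 4); Newton's method refines it to λ ≈ 3.3987. p(19) = 72 and p(20) = -365 have opposite signs, so a root lies in (19, 20); Newton's method refines it to λ ≈ 19.1682. p(46) = -495 and p(47) = 688 have opposite signs, so a root lies in (46, 47); Newton's method refines it to λ ≈ 46.433. Check (Vieta): the three roots sum to 69, matching tr M = 69.
So the eigenvalues of A^T A are ≈ 3.3987, 19.1682, 46.433 (all ≥ 0, as they must be for A^T A). The largest is λ_max ≈ 46.433, hence ||A||_2 = sqrt(λ_max) ≈ 6.8142.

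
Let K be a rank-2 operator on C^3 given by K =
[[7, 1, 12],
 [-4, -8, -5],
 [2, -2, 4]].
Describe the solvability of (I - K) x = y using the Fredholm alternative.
(I - K) is invertible (det(I - K) = -92 ≠ 0), so for every y in C^3 the equation (I - K) x = y has a unique solution.

K has rank 2 and factors as K = U V^T = u1 v1^T + u2 v2^T with u1 = (3, 2, 2), v1 = (1, -1, 2), u2 = (2, -3, 0), v2 = (2, 2, 3) (multiplying out reproduces the displayed K). The nonzero eigenvalues of U V^T coincide with those of the 2 x 2 matrix G = V^T U = [[v1·u1, v1·u2], [v2·u1, v2·u2]] = [[5, 5], [16, -2]], and by the Sylvester determinant identity det(I_3 - U V^T) = det(I_2 - V^T U) = det([[-4, -5], [-16, 3]]) = (-4)(3) - (-5)(-16) = -92. (Direct check: I - K =
[[-6, -1, -12],
 [4, 9, 5],
 [-2, 2, -3]]
has determinant -92.) The finite-dimensional Fredholm alternative says: either (I - K) is invertible, or ker(I - K) ≠ {0} and then range(I - K) = ker((I - K)^*)^⊥, with dim ker(I - K) = dim ker((I - K)^*). Since det(I - K) ≠ 0, 1 is not an eigenvalue of K and ker(I - K) = {0}, so we are in the first case: for every y there is a unique x = (I - K)^(-1) y. (Explicitly, by the Woodbury identity, (I - U V^T)^(-1) = I + U (I_2 - G)^(-1) V^T.)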